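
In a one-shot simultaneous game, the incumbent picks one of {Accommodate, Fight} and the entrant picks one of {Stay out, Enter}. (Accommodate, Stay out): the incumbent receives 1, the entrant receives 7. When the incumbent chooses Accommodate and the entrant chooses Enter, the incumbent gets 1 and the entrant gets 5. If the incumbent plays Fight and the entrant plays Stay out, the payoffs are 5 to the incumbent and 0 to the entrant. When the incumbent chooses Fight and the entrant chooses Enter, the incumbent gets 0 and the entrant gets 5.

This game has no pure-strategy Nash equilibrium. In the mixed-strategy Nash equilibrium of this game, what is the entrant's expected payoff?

For the entrant to be willing to mix, the entrant must be indifferent between Stay out and Enter, which pins down the incumbent's mix.
  the entrant's expected payoff from Stay out: p·7 + (1−p)·0 = 7p
  the entrant's expected payoff from Enter: p·5 + (1−p)·5 = 5
  7p = 5  ⇒  7p = 5  ⇒  p = 5/7.
At equilibrium the entrant is indifferent across columns, so the entrant's payoff equals the payoff from Stay out: (5/7)·7 + (2/7)·0 = 5.

5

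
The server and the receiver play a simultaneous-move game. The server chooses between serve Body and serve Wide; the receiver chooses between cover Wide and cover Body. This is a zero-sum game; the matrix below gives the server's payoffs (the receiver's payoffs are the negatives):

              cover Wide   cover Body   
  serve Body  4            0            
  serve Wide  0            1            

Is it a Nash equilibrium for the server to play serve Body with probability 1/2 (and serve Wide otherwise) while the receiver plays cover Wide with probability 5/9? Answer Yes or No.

No

Given the server's mix p = 1/2, the receiver's payoff from cover Wide is -2 but from cover Body is -1/2. The receiver strictly prefers cover Body, so the receiver would not mix.
So the proposed profile is not a Nash equilibrium.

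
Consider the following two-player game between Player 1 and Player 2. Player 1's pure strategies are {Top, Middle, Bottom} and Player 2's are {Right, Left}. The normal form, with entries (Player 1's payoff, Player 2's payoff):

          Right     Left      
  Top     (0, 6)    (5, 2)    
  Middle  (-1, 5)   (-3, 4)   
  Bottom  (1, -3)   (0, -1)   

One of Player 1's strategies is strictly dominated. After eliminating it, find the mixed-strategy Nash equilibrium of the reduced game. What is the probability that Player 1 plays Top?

p = 1/3

Player 1's strategy Middle is strictly dominated by Bottom: 1 > -1 and 0 > -3. Eliminate Middle.
Player 2's indifference between Right and Left determines Player 1's mixing probability p:
  Player 2's expected payoff from Right: p·6 + (1−p)·(-3) = 9p - 3
  Player 2's expected payoff from Left: p·2 + (1−p)·(-1) = 3p - 1
  9p - 3 = 3p - 1  ⇒  6p = 2  ⇒  p = 1/3.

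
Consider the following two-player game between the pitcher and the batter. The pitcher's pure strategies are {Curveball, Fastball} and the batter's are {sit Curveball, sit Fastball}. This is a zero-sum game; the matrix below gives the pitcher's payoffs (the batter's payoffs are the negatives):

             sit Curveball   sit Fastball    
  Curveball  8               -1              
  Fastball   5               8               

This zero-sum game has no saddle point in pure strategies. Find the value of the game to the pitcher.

For the pitcher to be willing to mix, the pitcher must be indifferent between Curveball and Fastball, which pins down the batter's mix.
  the pitcher's expected payoff from Curveball: q·8 + (1−q)·(-1) = 9q - 1
  the pitcher's expected payoff from Fastball: q·5 + (1−q)·8 = -3q + 8
  9q - 1 = -3q + 8  ⇒  12q = 9  ⇒  q = 3/4.
The value is the pitcher's expected payoff against this mix (using Curveball): (3/4)·8 + (1/4)·(-1) = 23/4.

v = 23/4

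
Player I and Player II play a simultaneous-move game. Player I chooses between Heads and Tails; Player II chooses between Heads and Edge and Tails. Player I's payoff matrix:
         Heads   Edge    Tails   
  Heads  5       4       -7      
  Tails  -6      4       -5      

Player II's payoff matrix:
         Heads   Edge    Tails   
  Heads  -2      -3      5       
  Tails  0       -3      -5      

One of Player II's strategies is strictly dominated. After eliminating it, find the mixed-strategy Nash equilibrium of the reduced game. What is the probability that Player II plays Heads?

q = 2/13

Player II's strategy Edge is strictly dominated by Heads: -2 > -3 and 0 > -3. Eliminate Edge.
Set Player I's expected payoff from Heads equal to that from Tails:
  Player I's payoff to Heads: q·5 + (1−q)·(-7) = 12q - 7
  Player I's payoff to Tails: q·(-6) + (1−q)·(-5) = -q - 5
  12q - 7 = -q - 5  ⇒  13q = 2  ⇒  q = 2/13.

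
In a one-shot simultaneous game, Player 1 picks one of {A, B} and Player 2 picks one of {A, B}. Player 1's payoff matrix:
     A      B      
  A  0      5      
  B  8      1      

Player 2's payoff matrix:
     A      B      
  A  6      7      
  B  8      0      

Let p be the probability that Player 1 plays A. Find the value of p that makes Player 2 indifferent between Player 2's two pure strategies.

Player 2's indifference between A and B determines Player 1's mixing probability p:
  Player 2's payoff from A: p·6 + (1−p)·8 = -2p + 8
  Player 2's payoff from B: p·7 + (1−p)·0 = 7p
  -2p + 8 = 7p  ⇒  -9p = -8  ⇒  p = 8/9.

p = 8/9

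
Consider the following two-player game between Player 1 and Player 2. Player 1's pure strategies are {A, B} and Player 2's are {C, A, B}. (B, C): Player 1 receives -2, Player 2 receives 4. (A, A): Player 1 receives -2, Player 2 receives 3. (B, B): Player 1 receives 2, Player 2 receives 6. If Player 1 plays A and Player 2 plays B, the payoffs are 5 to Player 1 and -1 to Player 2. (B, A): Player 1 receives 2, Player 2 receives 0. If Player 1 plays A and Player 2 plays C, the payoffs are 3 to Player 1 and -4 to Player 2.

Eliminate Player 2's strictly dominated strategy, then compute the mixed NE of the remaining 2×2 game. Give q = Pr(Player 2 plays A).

Player 2's strategy C is strictly dominated by B: -1 > -4 and 6 > 4. Eliminate C.
For Player 1 to be willing to mix, Player 1 must be indifferent between A and B, which pins down Player 2's mix.
  Player 1's expected payoff from A: q·(-2) + (1−q)·5 = -7q + 5
  Player 1's expected payoff from B: q·2 + (1−q)·2 = 2
  -7q + 5 = 2  ⇒  -7q = -3  ⇒  q = 3/7.

q = 3/7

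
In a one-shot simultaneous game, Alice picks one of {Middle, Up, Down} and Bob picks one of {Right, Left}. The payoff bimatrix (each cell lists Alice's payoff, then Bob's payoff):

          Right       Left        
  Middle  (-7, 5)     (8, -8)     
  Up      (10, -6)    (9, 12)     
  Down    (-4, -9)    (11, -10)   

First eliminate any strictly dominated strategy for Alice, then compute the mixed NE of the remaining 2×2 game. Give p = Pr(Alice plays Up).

p = 1/19

Alice's strategy Middle is strictly dominated by Down: -4 > -7 and 11 > 8. Eliminate Middle.
Alice's mix must leave Bob indifferent between Right and Left.
  Bob's expected payoff from Right: p·(-6) + (1−p)·(-9) = 3p - 9
  Bob's expected payoff from Left: p·12 + (1−p)·(-10) = 22p - 10
  3p - 9 = 22p - 10  ⇒  -19p = -1  ⇒  p = 1/19.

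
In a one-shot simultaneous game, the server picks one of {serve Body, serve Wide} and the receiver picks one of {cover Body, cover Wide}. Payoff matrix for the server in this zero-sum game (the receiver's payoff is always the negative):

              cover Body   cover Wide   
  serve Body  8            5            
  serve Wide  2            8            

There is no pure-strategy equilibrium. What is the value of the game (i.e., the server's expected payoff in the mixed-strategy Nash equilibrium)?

v = 6

Set the server's expected payoff from serve Body equal to that from serve Wide:
  the server's expected payoff from serve Body: q·8 + (1−q)·5 = 3q + 5
  the server's expected payoff from serve Wide: q·2 + (1−q)·8 = -6q + 8
  3q + 5 = -6q + 8  ⇒  9q = 3  ⇒  q = 1/3.
The value is the server's expected payoff against this mix (using serve Body): (1/3)·8 + (2/3)·5 = 6.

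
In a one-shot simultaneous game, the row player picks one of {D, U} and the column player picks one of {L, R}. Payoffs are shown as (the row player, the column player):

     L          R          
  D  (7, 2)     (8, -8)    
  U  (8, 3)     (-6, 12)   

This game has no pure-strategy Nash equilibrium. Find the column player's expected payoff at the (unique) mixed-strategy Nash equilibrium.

The column player's indifference between L and R determines the row player's mixing probability p:
  the column player's expected payoff from L: p·2 + (1−p)·3 = -p + 3
  the column player's expected payoff from R: p·(-8) + (1−p)·12 = -20p + 12
  -p + 3 = -20p + 12  ⇒  19p = 9  ⇒  p = 9/19.
At equilibrium the column player is indifferent across columns, so the column player's payoff equals the payoff from L: (9/19)·2 + (10/19)·3 = 48/19.

48/19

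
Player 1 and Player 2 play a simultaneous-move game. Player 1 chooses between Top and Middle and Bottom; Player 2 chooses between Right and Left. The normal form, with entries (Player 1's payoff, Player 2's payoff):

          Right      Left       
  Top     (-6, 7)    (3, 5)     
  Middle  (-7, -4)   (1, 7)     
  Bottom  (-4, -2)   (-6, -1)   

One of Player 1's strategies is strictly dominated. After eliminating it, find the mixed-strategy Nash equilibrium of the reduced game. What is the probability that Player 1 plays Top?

p = 1/3

Player 1's strategy Middle is strictly dominated by Top: -6 > -7 and 3 > 1. Eliminate Middle.
Player 1's mix must leave Player 2 indifferent between Right and Left.
  Player 2's payoff from Right: p·7 + (1−p)·(-2) = 9p - 2
  Player 2's payoff from Left: p·5 + (1−p)·(-1) = 6p - 1
  9p - 2 = 6p - 1  ⇒  3p = 1  ⇒  p = 1/3.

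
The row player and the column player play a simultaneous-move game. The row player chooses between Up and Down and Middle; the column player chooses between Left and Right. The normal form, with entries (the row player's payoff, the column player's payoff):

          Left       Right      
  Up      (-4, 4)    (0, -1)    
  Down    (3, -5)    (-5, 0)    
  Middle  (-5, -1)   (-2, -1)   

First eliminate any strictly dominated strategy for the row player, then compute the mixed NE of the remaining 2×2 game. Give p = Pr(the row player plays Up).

The row player's strategy Middle is strictly dominated by Up: -4 > -5 and 0 > -2. Eliminate Middle.
The column player's indifference between Left and Right determines the row player's mixing probability p:
  the column player's expected payoff from Left: p·4 + (1−p)·(-5) = 9p - 5
  the column player's expected payoff from Right: p·(-1) + (1−p)·0 = -p
  9p - 5 = -p  ⇒  10p = 5  ⇒  p = 1/2.

p = 1/2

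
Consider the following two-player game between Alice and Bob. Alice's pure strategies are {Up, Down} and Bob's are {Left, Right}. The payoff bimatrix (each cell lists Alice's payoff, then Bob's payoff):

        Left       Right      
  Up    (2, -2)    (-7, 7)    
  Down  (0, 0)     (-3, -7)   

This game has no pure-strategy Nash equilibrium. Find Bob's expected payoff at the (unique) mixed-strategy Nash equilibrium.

-7/8

In a mixed equilibrium Bob is indifferent between Left and Right; this condition fixes p.
  Bob's expected payoff from Left: p·(-2) + (1−p)·0 = -2p
  Bob's expected payoff from Right: p·7 + (1−p)·(-7) = 14p - 7
  -2p = 14p - 7  ⇒  -16p = -7  ⇒  p = 7/16.
At equilibrium Bob is indifferent across columns, so Bob's payoff equals the payoff from Left: (7/16)·(-2) + (9/16)·0 = -7/8.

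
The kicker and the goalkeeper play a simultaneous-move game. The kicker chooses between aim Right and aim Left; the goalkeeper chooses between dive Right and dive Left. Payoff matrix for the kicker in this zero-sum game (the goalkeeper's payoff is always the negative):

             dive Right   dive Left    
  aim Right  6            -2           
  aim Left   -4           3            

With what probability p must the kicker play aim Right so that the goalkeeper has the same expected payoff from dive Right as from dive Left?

p = 7/15

The goalkeeper's indifference between dive Right and dive Left determines the kicker's mixing probability p:
  the goalkeeper's expected payoff from dive Right: p·(-6) + (1−p)·4 = -10p + 4
  the goalkeeper's expected payoff from dive Left: p·2 + (1−p)·(-3) = 5p - 3
  -10p + 4 = 5p - 3  ⇒  -15p = -7  ⇒  p = 7/15.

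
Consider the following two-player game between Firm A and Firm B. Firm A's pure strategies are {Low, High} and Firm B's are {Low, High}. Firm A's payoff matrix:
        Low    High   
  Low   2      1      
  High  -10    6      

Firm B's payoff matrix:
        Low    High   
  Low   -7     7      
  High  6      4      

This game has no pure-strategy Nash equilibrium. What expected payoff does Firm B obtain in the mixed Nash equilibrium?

For Firm B to be willing to mix, Firm B must be indifferent between Low and High, which pins down Firm A's mix.
  Firm B's payoff to Low: p·(-7) + (1−p)·6 = -13p + 6
  Firm B's payoff to High: p·7 + (1−p)·4 = 3p + 4
  -13p + 6 = 3p + 4  ⇒  -16p = -2  ⇒  p = 1/8.
At equilibrium Firm B is indifferent across columns, so Firm B's payoff equals the payoff from Low: (1/8)·(-7) + (7/8)·6 = 35/8.

35/8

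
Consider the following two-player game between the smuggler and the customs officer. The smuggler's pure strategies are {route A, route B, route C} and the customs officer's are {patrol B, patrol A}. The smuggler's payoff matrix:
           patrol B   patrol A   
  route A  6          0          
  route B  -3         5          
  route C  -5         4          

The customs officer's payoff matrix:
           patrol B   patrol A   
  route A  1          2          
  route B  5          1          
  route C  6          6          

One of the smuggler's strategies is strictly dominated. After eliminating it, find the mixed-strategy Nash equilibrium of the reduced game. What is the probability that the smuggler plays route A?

The smuggler's strategy route C is strictly dominated by route B: -3 > -5 and 5 > 4. Eliminate route C.
Set the customs officer's expected payoff from patrol B equal to that from patrol A:
  the customs officer's payoff from patrol B: p·1 + (1−p)·5 = -4p + 5
  the customs officer's payoff from patrol A: p·2 + (1−p)·1 = p + 1
  -4p + 5 = p + 1  ⇒  -5p = -4  ⇒  p = 4/5.

p = 4/5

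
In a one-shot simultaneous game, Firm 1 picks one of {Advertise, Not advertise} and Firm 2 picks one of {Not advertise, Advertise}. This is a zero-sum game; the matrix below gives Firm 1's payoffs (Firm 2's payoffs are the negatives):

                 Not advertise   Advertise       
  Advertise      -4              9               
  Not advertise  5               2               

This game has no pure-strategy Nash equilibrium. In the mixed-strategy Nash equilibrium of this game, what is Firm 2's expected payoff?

Firm 1's mix must leave Firm 2 indifferent between Not advertise and Advertise.
  Firm 2's expected payoff from Not advertise: p·4 + (1−p)·(-5) = 9p - 5
  Firm 2's expected payoff from Advertise: p·(-9) + (1−p)·(-2) = -7p - 2
  9p - 5 = -7p - 2  ⇒  16p = 3  ⇒  p = 3/16.
At equilibrium Firm 2 is indifferent across columns, so Firm 2's payoff equals the payoff from Not advertise: (3/16)·4 + (13/16)·(-5) = -53/16.

-53/16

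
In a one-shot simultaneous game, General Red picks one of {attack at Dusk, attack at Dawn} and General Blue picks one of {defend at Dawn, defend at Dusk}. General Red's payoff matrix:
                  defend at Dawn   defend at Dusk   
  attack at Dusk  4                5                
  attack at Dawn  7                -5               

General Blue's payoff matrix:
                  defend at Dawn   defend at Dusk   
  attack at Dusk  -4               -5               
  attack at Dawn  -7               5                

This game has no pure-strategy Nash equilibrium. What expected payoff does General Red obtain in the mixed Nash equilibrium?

For General Red to be willing to mix, General Red must be indifferent between attack at Dusk and attack at Dawn, which pins down General Blue's mix.
  General Red's payoff to attack at Dusk: q·4 + (1−q)·5 = -q + 5
  General Red's payoff to attack at Dawn: q·7 + (1−q)·(-5) = 12q - 5
  -q + 5 = 12q - 5  ⇒  -13q = -10  ⇒  q = 10/13.
At equilibrium General Red is indifferent across rows, so General Red's payoff equals the payoff from attack at Dusk: (10/13)·4 + (3/13)·5 = 55/13.

55/13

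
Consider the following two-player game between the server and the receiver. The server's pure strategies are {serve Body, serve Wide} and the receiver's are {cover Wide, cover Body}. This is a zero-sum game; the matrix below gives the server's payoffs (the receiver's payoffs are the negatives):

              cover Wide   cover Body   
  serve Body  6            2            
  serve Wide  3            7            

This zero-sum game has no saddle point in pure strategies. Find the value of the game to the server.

The receiver's mix must leave the server indifferent between serve Body and serve Wide.
  the server's expected payoff from serve Body: q·6 + (1−q)·2 = 4q + 2
  the server's expected payoff from serve Wide: q·3 + (1−q)·7 = -4q + 7
  4q + 2 = -4q + 7  ⇒  8q = 5  ⇒  q = 5/8.
The value is the server's expected payoff against this mix (using serve Body): (5/8)·6 + (3/8)·2 = 9/2.

v = 9/2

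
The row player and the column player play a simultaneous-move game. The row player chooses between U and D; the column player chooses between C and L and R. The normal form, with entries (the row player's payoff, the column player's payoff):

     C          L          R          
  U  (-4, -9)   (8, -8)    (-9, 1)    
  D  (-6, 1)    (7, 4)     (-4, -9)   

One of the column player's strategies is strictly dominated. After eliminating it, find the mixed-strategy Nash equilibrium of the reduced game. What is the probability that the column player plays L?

The column player's strategy C is strictly dominated by L: -8 > -9 and 4 > 1. Eliminate C.
Set the row player's expected payoff from U equal to that from D:
  the row player's expected payoff from U: q·8 + (1−q)·(-9) = 17q - 9
  the row player's expected payoff from D: q·7 + (1−q)·(-4) = 11q - 4
  17q - 9 = 11q - 4  ⇒  6q = 5  ⇒  q = 5/6.

q = 5/6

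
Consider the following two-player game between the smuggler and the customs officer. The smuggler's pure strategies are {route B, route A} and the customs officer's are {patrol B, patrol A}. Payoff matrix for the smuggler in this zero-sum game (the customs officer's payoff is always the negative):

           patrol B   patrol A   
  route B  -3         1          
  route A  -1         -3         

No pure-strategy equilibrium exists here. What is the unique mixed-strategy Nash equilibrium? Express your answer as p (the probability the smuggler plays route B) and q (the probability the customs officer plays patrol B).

In a mixed equilibrium the customs officer is indifferent between patrol B and patrol A; this condition fixes p.
  the customs officer's payoff from patrol B: p·3 + (1−p)·1 = 2p + 1
  the customs officer's payoff from patrol A: p·(-1) + (1−p)·3 = -4p + 3
  2p + 1 = -4p + 3  ⇒  6p = 2  ⇒  p = 1/3.
In a mixed equilibrium the smuggler is indifferent between route B and route A; this condition fixes q.
  the smuggler's payoff to route B: q·(-3) + (1−q)·1 = -4q + 1
  the smuggler's payoff to route A: q·(-1) + (1−q)·(-3) = 2q - 3
  -4q + 1 = 2q - 3  ⇒  -6q = -4  ⇒  q = 2/3.

p = 1/3, q = 2/3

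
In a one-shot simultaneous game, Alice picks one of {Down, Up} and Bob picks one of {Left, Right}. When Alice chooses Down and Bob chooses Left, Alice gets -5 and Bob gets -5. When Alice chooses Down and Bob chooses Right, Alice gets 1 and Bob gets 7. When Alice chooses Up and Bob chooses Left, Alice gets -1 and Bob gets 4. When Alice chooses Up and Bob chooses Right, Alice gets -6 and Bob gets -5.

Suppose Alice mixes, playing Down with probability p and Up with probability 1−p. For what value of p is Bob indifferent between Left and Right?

p = 3/7

Alice's mix must leave Bob indifferent between Left and Right.
  Bob's expected payoff from Left: p·(-5) + (1−p)·4 = -9p + 4
  Bob's expected payoff from Right: p·7 + (1−p)·(-5) = 12p - 5
  -9p + 4 = 12p - 5  ⇒  -21p = -9  ⇒  p = 3/7.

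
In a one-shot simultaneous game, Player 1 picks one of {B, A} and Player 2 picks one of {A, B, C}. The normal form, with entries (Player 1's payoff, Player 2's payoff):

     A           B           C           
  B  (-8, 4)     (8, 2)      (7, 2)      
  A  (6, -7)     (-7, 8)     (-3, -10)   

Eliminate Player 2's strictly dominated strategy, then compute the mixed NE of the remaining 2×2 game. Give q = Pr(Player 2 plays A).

q = 15/29

Player 2's strategy C is strictly dominated by A: 4 > 2 and -7 > -10. Eliminate C.
Player 1's indifference between B and A determines Player 2's mixing probability q:
  Player 1's expected payoff from B: q·(-8) + (1−q)·8 = -16q + 8
  Player 1's expected payoff from A: q·6 + (1−q)·(-7) = 13q - 7
  -16q + 8 = 13q - 7  ⇒  -29q = -15  ⇒  q = 15/29.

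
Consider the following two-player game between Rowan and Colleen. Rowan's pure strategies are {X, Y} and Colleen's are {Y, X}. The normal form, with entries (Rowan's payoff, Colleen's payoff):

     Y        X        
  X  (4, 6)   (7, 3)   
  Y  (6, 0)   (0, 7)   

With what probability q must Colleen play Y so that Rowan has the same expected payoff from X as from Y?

For Rowan to be willing to mix, Rowan must be indifferent between X and Y, which pins down Colleen's mix.
  Rowan's payoff from X: q·4 + (1−q)·7 = -3q + 7
  Rowan's payoff from Y: q·6 + (1−q)·0 = 6q
  -3q + 7 = 6q  ⇒  -9q = -7  ⇒  q = 7/9.

q = 7/9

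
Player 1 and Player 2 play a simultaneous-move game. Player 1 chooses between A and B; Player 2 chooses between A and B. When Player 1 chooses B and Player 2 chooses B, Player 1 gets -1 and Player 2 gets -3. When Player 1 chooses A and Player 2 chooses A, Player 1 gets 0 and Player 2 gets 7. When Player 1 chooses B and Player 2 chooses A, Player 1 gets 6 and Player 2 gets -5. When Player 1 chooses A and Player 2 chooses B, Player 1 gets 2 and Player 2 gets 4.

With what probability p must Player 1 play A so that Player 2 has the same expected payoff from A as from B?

p = 2/5

For Player 2 to be willing to mix, Player 2 must be indifferent between A and B, which pins down Player 1's mix.
  Player 2's expected payoff from A: p·7 + (1−p)·(-5) = 12p - 5
  Player 2's expected payoff from B: p·4 + (1−p)·(-3) = 7p - 3
  12p - 5 = 7p - 3  ⇒  5p = 2  ⇒  p = 2/5.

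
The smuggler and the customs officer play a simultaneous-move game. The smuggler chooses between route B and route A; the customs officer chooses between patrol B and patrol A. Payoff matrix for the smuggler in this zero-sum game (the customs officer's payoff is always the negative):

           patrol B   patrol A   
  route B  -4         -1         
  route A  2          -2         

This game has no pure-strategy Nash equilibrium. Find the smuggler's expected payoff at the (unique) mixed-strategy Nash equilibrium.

The customs officer's mix must leave the smuggler indifferent between route B and route A.
  the smuggler's expected payoff from route B: q·(-4) + (1−q)·(-1) = -3q - 1
  the smuggler's expected payoff from route A: q·2 + (1−q)·(-2) = 4q - 2
  -3q - 1 = 4q - 2  ⇒  -7q = -1  ⇒  q = 1/7.
At equilibrium the smuggler is indifferent across rows, so the smuggler's payoff equals the payoff from route B: (1/7)·(-4) + (6/7)·(-1) = -10/7.

-10/7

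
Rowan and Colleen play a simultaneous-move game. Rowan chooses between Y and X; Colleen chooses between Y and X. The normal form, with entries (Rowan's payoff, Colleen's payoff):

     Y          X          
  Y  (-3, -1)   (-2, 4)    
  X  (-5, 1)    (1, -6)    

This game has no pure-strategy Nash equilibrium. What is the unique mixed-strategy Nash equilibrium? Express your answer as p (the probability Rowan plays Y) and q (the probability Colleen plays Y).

For Colleen to be willing to mix, Colleen must be indifferent between Y and X, which pins down Rowan's mix.
  Colleen's payoff to Y: p·(-1) + (1−p)·1 = -2p + 1
  Colleen's payoff to X: p·4 + (1−p)·(-6) = 10p - 6
  -2p + 1 = 10p - 6  ⇒  -12p = -7  ⇒  p = 7/12.
Colleen's mix must leave Rowan indifferent between Y and X.
  Rowan's expected payoff from Y: q·(-3) + (1−q)·(-2) = -q - 2
  Rowan's expected payoff from X: q·(-5) + (1−q)·1 = -6q + 1
  -q - 2 = -6q + 1  ⇒  5q = 3  ⇒  q = 3/5.

p = 7/12, q = 3/5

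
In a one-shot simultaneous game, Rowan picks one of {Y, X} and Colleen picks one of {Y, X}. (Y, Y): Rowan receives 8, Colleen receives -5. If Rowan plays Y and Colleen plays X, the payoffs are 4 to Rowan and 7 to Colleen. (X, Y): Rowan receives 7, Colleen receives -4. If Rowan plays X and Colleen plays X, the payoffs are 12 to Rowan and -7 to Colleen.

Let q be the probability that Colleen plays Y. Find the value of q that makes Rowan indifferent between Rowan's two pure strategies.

q = 8/9

In a mixed equilibrium Rowan is indifferent between Y and X; this condition fixes q.
  Rowan's expected payoff from Y: q·8 + (1−q)·4 = 4q + 4
  Rowan's expected payoff from X: q·7 + (1−q)·12 = -5q + 12
  4q + 4 = -5q + 12  ⇒  9q = 8  ⇒  q = 8/9.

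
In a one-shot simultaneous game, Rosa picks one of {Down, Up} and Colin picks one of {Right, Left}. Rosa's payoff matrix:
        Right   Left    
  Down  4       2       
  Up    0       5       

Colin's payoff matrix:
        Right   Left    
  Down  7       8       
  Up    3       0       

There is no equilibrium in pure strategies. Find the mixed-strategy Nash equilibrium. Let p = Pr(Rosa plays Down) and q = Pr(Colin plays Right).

In a mixed equilibrium Colin is indifferent between Right and Left; this condition fixes p.
  Colin's payoff to Right: p·7 + (1−p)·3 = 4p + 3
  Colin's payoff to Left: p·8 + (1−p)·0 = 8p
  4p + 3 = 8p  ⇒  -4p = -3  ⇒  p = 3/4.
For Rosa to be willing to mix, Rosa must be indifferent between Down and Up, which pins down Colin's mix.
  Rosa's payoff from Down: q·4 + (1−q)·2 = 2q + 2
  Rosa's payoff from Up: q·0 + (1−q)·5 = -5q + 5
  2q + 2 = -5q + 5  ⇒  7q = 3  ⇒  q = 3/7.

p = 3/4, q = 3/7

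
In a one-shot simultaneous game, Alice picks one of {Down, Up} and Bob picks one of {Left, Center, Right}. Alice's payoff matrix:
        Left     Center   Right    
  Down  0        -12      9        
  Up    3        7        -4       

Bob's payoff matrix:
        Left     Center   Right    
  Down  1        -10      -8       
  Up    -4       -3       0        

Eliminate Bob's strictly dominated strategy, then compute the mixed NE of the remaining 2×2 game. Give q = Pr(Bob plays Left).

q = 13/16

Bob's strategy Center is strictly dominated by Right: -8 > -10 and 0 > -3. Eliminate Center.
Set Alice's expected payoff from Down equal to that from Up:
  Alice's payoff to Down: q·0 + (1−q)·9 = -9q + 9
  Alice's payoff to Up: q·3 + (1−q)·(-4) = 7q - 4
  -9q + 9 = 7q - 4  ⇒  -16q = -13  ⇒  q = 13/16.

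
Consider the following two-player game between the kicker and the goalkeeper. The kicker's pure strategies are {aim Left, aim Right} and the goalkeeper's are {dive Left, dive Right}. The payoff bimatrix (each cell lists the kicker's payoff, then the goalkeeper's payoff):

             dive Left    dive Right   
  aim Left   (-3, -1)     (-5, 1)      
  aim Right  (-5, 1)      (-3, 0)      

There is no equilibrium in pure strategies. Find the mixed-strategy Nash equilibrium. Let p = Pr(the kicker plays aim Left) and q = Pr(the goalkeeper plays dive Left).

In a mixed equilibrium the goalkeeper is indifferent between dive Left and dive Right; this condition fixes p.
  the goalkeeper's payoff from dive Left: p·(-1) + (1−p)·1 = -2p + 1
  the goalkeeper's payoff from dive Right: p·1 + (1−p)·0 = p
  -2p + 1 = p  ⇒  -3p = -1  ⇒  p = 1/3.
The goalkeeper's mix must leave the kicker indifferent between aim Left and aim Right.
  the kicker's payoff to aim Left: q·(-3) + (1−q)·(-5) = 2q - 5
  the kicker's payoff to aim Right: q·(-5) + (1−q)·(-3) = -2q - 3
  2q - 5 = -2q - 3  ⇒  4q = 2  ⇒  q = 1/2.

p = 1/3, q = 1/2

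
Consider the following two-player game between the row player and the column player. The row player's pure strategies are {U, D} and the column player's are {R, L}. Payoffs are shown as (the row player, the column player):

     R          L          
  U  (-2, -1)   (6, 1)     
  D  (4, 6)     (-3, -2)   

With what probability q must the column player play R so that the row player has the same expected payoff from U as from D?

The column player's mix must leave the row player indifferent between U and D.
  the row player's payoff from U: q·(-2) + (1−q)·6 = -8q + 6
  the row player's payoff from D: q·4 + (1−q)·(-3) = 7q - 3
  -8q + 6 = 7q - 3  ⇒  -15q = -9  ⇒  q = 3/5.

q = 3/5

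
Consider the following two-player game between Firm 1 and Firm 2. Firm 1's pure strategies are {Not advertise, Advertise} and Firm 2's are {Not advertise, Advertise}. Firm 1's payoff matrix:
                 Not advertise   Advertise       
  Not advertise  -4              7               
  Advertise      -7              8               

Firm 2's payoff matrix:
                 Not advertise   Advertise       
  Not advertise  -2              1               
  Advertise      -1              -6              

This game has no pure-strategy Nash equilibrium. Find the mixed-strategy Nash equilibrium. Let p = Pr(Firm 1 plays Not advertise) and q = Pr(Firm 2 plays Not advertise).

For Firm 2 to be willing to mix, Firm 2 must be indifferent between Not advertise and Advertise, which pins down Firm 1's mix.
  Firm 2's payoff to Not advertise: p·(-2) + (1−p)·(-1) = -p - 1
  Firm 2's payoff to Advertise: p·1 + (1−p)·(-6) = 7p - 6
  -p - 1 = 7p - 6  ⇒  -8p = -5  ⇒  p = 5/8.
In a mixed equilibrium Firm 1 is indifferent between Not advertise and Advertise; this condition fixes q.
  Firm 1's payoff to Not advertise: q·(-4) + (1−q)·7 = -11q + 7
  Firm 1's payoff to Advertise: q·(-7) + (1−q)·8 = -15q + 8
  -11q + 7 = -15q + 8  ⇒  4q = 1  ⇒  q = 1/4.

p = 5/8, q = 1/4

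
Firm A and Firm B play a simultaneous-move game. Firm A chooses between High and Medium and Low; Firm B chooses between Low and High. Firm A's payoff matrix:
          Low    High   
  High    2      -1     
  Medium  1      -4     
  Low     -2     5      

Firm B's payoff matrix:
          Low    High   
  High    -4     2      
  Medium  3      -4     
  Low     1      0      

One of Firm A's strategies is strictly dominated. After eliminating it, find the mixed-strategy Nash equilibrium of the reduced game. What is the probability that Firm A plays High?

Firm A's strategy Medium is strictly dominated by High: 2 > 1 and -1 > -4. Eliminate Medium.
In a mixed equilibrium Firm B is indifferent between Low and High; this condition fixes p.
  Firm B's payoff to Low: p·(-4) + (1−p)·1 = -5p + 1
  Firm B's payoff to High: p·2 + (1−p)·0 = 2p
  -5p + 1 = 2p  ⇒  -7p = -1  ⇒  p = 1/7.

p = 1/7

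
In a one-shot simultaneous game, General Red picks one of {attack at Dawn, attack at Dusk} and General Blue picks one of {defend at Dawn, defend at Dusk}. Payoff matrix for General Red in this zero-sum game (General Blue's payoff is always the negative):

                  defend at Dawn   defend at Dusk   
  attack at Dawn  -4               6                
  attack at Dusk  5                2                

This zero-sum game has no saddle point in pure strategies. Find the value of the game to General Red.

General Red's indifference between attack at Dawn and attack at Dusk determines General Blue's mixing probability q:
  General Red's expected payoff from attack at Dawn: q·(-4) + (1−q)·6 = -10q + 6
  General Red's expected payoff from attack at Dusk: q·5 + (1−q)·2 = 3q + 2
  -10q + 6 = 3q + 2  ⇒  -13q = -4  ⇒  q = 4/13.
The value is General Red's expected payoff against this mix (using attack at Dawn): (4/13)·(-4) + (9/13)·6 = 38/13.

v = 38/13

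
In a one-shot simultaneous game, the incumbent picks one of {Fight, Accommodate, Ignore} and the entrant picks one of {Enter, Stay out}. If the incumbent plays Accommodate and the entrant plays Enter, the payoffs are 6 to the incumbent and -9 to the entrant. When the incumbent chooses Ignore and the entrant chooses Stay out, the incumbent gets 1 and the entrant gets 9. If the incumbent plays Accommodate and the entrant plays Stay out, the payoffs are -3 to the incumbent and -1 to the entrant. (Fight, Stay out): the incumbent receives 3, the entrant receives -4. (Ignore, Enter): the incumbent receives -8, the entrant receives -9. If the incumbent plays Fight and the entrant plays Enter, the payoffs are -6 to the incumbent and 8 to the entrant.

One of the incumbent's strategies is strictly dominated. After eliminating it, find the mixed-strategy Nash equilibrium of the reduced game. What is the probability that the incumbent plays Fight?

The incumbent's strategy Ignore is strictly dominated by Fight: -6 > -8 and 3 > 1. Eliminate Ignore.
The entrant's indifference between Enter and Stay out determines the incumbent's mixing probability p:
  the entrant's payoff to Enter: p·8 + (1−p)·(-9) = 17p - 9
  the entrant's payoff to Stay out: p·(-4) + (1−p)·(-1) = -3p - 1
  17p - 9 = -3p - 1  ⇒  20p = 8  ⇒  p = 2/5.

p = 2/5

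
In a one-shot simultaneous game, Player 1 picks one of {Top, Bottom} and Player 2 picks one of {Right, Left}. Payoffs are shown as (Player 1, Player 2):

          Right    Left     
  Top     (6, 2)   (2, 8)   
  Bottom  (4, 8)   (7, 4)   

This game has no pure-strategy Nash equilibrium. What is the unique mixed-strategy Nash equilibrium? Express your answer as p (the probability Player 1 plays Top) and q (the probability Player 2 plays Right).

For Player 2 to be willing to mix, Player 2 must be indifferent between Right and Left, which pins down Player 1's mix.
  Player 2's payoff from Right: p·2 + (1−p)·8 = -6p + 8
  Player 2's payoff from Left: p·8 + (1−p)·4 = 4p + 4
  -6p + 8 = 4p + 4  ⇒  -10p = -4  ⇒  p = 2/5.
Player 1's indifference between Top and Bottom determines Player 2's mixing probability q:
  Player 1's payoff from Top: q·6 + (1−q)·2 = 4q + 2
  Player 1's payoff from Bottom: q·4 + (1−q)·7 = -3q + 7
  4q + 2 = -3q + 7  ⇒  7q = 5  ⇒  q = 5/7.

p = 2/5, q = 5/7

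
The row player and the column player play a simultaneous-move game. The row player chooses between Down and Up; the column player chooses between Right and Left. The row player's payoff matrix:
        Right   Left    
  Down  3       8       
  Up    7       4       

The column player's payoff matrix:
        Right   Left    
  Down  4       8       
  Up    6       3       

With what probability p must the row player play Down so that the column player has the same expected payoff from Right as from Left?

p = 3/7

In a mixed equilibrium the column player is indifferent between Right and Left; this condition fixes p.
  the column player's payoff from Right: p·4 + (1−p)·6 = -2p + 6
  the column player's payoff from Left: p·8 + (1−p)·3 = 5p + 3
  -2p + 6 = 5p + 3  ⇒  -7p = -3  ⇒  p = 3/7.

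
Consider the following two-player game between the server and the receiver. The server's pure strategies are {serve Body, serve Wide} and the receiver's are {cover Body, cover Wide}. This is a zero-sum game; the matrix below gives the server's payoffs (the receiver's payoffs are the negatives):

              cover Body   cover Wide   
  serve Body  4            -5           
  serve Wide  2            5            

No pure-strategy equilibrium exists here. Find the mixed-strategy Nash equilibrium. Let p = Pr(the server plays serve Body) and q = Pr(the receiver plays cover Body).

p = 1/4, q = 5/6

The server's mix must leave the receiver indifferent between cover Body and cover Wide.
  the receiver's expected payoff from cover Body: p·(-4) + (1−p)·(-2) = -2p - 2
  the receiver's expected payoff from cover Wide: p·5 + (1−p)·(-5) = 10p - 5
  -2p - 2 = 10p - 5  ⇒  -12p = -3  ⇒  p = 1/4.
In a mixed equilibrium the server is indifferent between serve Body and serve Wide; this condition fixes q.
  the server's payoff from serve Body: q·4 + (1−q)·(-5) = 9q - 5
  the server's payoff from serve Wide: q·2 + (1−q)·5 = -3q + 5
  9q - 5 = -3q + 5  ⇒  12q = 10  ⇒  q = 5/6.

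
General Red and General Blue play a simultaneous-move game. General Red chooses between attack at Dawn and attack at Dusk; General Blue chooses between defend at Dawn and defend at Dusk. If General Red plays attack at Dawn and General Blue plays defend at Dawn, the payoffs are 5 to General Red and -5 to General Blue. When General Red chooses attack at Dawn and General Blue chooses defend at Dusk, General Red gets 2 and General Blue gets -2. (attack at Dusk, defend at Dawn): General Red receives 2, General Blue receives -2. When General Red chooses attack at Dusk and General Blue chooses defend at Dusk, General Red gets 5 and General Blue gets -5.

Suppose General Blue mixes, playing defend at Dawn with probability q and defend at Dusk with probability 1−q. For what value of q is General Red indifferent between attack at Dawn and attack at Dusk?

q = 1/2

Set General Red's expected payoff from attack at Dawn equal to that from attack at Dusk:
  General Red's payoff from attack at Dawn: q·5 + (1−q)·2 = 3q + 2
  General Red's payoff from attack at Dusk: q·2 + (1−q)·5 = -3q + 5
  3q + 2 = -3q + 5  ⇒  6q = 3  ⇒  q = 1/2.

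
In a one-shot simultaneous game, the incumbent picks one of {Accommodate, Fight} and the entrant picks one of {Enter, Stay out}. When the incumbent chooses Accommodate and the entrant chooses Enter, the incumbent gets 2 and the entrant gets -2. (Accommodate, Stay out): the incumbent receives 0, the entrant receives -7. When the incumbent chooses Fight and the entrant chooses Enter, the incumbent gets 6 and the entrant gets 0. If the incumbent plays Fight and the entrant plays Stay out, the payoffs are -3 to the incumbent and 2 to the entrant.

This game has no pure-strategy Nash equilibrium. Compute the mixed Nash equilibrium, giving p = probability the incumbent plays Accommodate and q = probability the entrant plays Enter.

p = 2/7, q = 3/7

The incumbent's mix must leave the entrant indifferent between Enter and Stay out.
  the entrant's payoff from Enter: p·(-2) + (1−p)·0 = -2p
  the entrant's payoff from Stay out: p·(-7) + (1−p)·2 = -9p + 2
  -2p = -9p + 2  ⇒  7p = 2  ⇒  p = 2/7.
Set the incumbent's expected payoff from Accommodate equal to that from Fight:
  the incumbent's payoff from Accommodate: q·2 + (1−q)·0 = 2q
  the incumbent's payoff from Fight: q·6 + (1−q)·(-3) = 9q - 3
  2q = 9q - 3  ⇒  -7q = -3  ⇒  q = 3/7.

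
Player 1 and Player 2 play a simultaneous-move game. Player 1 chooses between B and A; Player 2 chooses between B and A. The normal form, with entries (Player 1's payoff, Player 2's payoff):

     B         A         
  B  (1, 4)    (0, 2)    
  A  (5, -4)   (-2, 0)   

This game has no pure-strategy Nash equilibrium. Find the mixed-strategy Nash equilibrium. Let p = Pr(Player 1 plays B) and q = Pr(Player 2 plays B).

Player 2's indifference between B and A determines Player 1's mixing probability p:
  Player 2's payoff to B: p·4 + (1−p)·(-4) = 8p - 4
  Player 2's payoff to A: p·2 + (1−p)·0 = 2p
  8p - 4 = 2p  ⇒  6p = 4  ⇒  p = 2/3.
Player 1's indifference between B and A determines Player 2's mixing probability q:
  Player 1's payoff to B: q·1 + (1−q)·0 = q
  Player 1's payoff to A: q·5 + (1−q)·(-2) = 7q - 2
  q = 7q - 2  ⇒  -6q = -2  ⇒  q = 1/3.

p = 2/3, q = 1/3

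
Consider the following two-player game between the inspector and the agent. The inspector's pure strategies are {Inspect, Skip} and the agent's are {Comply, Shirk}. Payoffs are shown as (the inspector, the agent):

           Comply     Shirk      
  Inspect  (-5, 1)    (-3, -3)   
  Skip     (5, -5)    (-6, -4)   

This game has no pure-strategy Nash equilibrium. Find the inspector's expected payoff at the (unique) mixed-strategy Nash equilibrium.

-45/13

Set the inspector's expected payoff from Inspect equal to that from Skip:
  the inspector's payoff to Inspect: q·(-5) + (1−q)·(-3) = -2q - 3
  the inspector's payoff to Skip: q·5 + (1−q)·(-6) = 11q - 6
  -2q - 3 = 11q - 6  ⇒  -13q = -3  ⇒  q = 3/13.
At equilibrium the inspector is indifferent across rows, so the inspector's payoff equals the payoff from Inspect: (3/13)·(-5) + (10/13)·(-3) = -45/13.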